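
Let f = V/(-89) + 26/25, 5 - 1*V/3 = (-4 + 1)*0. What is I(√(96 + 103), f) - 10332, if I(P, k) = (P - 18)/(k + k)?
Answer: -20053773/1939 + 2225*√199/3878 ≈ -10334.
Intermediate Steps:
V = 15 (V = 15 - 3*(-4 + 1)*0 = 15 - (-9)*0 = 15 - 3*0 = 15 + 0 = 15)
f = 1939/2225 (f = 15/(-89) + 26/25 = 15*(-1/89) + 26*(1/25) = -15/89 + 26/25 = 1939/2225 ≈ 0.87146)
I(P, k) = (-18 + P)/(2*k) (I(P, k) = (-18 + P)/((2*k)) = (-18 + P)*(1/(2*k)) = (-18 + P)/(2*k))
I(√(96 + 103), f) - 10332 = (-18 + √(96 + 103))/(2*(1939/2225)) - 10332 = (½)*(2225/1939)*(-18 + √199) - 10332 = (-20025/1939 + 2225*√199/3878) - 10332 = -20053773/1939 + 2225*√199/3878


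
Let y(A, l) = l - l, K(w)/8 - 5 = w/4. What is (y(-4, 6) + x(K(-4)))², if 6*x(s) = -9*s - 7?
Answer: 87025/36 ≈ 2417.4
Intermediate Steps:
K(w) = 40 + 2*w (K(w) = 40 + 8*(w/4) = 40 + 2*w)
y(A, l) = 0
x(s) = -7/6 - 3*s/2 (x(s) = (-9*s - 7)/6 = (-7 - 9*s)/6 = -7/6 - 3*s/2)
(y(-4, 6) + x(K(-4)))² = (0 + (-7/6 - 3*(40 + 2*(-4))/2))² = (0 + (-7/6 - 3*(40 - 8)/2))² = (0 + (-7/6 - 3/2*32))² = (0 + (-7/6 - 48))² = (0 - 295/6)² = (-295/6)² = 87025/36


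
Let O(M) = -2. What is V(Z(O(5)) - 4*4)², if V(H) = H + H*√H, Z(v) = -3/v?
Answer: -22707/8 + 841*I*√58/4 ≈ -2838.4 + 1601.2*I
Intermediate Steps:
V(H) = H + H^(3/2)
V(Z(O(5)) - 4*4)² = ((-3/(-2) - 4*4) + (-3/(-2) - 4*4)^(3/2))² = ((-3*(-½) - 16) + (-3*(-½) - 16)^(3/2))² = ((3/2 - 16) + (3/2 - 16)^(3/2))² = (-29/2 + (-29/2)^(3/2))² = (-29/2 - 29*I*√58/4)²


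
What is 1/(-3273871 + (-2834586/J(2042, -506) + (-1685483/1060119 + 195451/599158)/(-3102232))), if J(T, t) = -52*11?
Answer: -281777486908448683152/921106774801240835372416781 ≈ -3.0591e-7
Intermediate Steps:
J(T, t) = -572
1/(-3273871 + (-2834586/J(2042, -506) + (-1685483/1060119 + 195451/599158)/(-3102232))) = 1/(-3273871 + (-2834586/(-572) + (-1685483/1060119 + 195451/599158)/(-3102232))) = 1/(-3273871 + (-2834586*(-1/572) + (-1685483*1/1060119 + 195451*(1/599158))*(-1/3102232))) = 1/(-3273871 + (1417293/286 + (-1685483/1060119 + 195451/599158)*(-1/3102232))) = 1/(-3273871 + (1417293/286 - 802669304645/635178779802*(-1/3102232))) = 1/(-3273871 + (1417293/286 + 802669304645/1970471936422718064)) = 1/(-3273871 + 1396368041208963387104611/281777486908448683152) = 1/(-921106774801240835372416781/281777486908448683152) = -281777486908448683152/921106774801240835372416781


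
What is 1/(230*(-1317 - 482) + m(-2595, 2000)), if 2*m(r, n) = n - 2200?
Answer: -1/413870 ≈ -2.4162e-6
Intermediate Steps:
m(r, n) = -1100 + n/2 (m(r, n) = (n - 2200)/2 = (-2200 + n)/2 = -1100 + n/2)
1/(230*(-1317 - 482) + m(-2595, 2000)) = 1/(230*(-1317 - 482) + (-1100 + (½)*2000)) = 1/(230*(-1799) + (-1100 + 1000)) = 1/(-413770 - 100) = 1/(-413870) = -1/413870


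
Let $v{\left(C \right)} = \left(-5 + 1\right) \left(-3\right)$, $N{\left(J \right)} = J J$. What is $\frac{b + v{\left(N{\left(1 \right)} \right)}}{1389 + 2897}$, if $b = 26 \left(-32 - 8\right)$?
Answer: $- \frac{514}{2143} \approx -0.23985$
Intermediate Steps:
$N{\left(J \right)} = J^{2}$
$b = -1040$ ($b = 26 \left(-40\right) = -1040$)
$v{\left(C \right)} = 12$ ($v{\left(C \right)} = \left(-4\right) \left(-3\right) = 12$)
$\frac{b + v{\left(N{\left(1 \right)} \right)}}{1389 + 2897} = \frac{-1040 + 12}{1389 + 2897} = - \frac{1028}{4286} = \left(-1028\right) \frac{1}{4286} = - \frac{514}{2143}$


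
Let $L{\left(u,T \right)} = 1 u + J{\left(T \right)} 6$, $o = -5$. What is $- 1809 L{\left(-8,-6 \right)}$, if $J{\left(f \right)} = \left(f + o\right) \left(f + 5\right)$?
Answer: $-104922$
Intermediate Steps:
$J{\left(f \right)} = \left(-5 + f\right) \left(5 + f\right)$ ($J{\left(f \right)} = \left(f - 5\right) \left(f + 5\right) = \left(-5 + f\right) \left(5 + f\right)$)
$L{\left(u,T \right)} = -150 + u + 6 T^{2}$ ($L{\left(u,T \right)} = 1 u + \left(-25 + T^{2}\right) 6 = u + \left(-150 + 6 T^{2}\right) = -150 + u + 6 T^{2}$)
$- 1809 L{\left(-8,-6 \right)} = - 1809 \left(-150 - 8 + 6 \left(-6\right)^{2}\right) = - 1809 \left(-150 - 8 + 6 \cdot 36\right) = - 1809 \left(-150 - 8 + 216\right) = \left(-1809\right) 58 = -104922$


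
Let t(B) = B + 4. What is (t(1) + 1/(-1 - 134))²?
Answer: 454276/18225 ≈ 24.926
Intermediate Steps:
t(B) = 4 + B
(t(1) + 1/(-1 - 134))² = ((4 + 1) + 1/(-1 - 134))² = (5 + 1/(-135))² = (5 - 1/135)² = (674/135)² = 454276/18225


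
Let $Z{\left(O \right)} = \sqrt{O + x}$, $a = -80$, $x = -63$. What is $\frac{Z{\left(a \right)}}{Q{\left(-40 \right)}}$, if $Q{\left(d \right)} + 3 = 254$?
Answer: $\frac{i \sqrt{143}}{251} \approx 0.047642 i$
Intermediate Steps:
$Q{\left(d \right)} = 251$ ($Q{\left(d \right)} = -3 + 254 = 251$)
$Z{\left(O \right)} = \sqrt{-63 + O}$ ($Z{\left(O \right)} = \sqrt{O - 63} = \sqrt{-63 + O}$)
$\frac{Z{\left(a \right)}}{Q{\left(-40 \right)}} = \frac{\sqrt{-63 - 80}}{251} = \sqrt{-143} \cdot \frac{1}{251} = i \sqrt{143} \cdot \frac{1}{251} = \frac{i \sqrt{143}}{251}$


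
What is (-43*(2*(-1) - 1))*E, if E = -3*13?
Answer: -5031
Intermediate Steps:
E = -39
(-43*(2*(-1) - 1))*E = -43*(2*(-1) - 1)*(-39) = -43*(-2 - 1)*(-39) = -43*(-3)*(-39) = 129*(-39) = -5031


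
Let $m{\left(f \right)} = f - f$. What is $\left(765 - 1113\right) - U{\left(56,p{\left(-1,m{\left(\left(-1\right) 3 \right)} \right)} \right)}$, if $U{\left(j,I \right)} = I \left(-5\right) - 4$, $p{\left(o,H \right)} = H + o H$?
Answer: $-344$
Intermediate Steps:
$m{\left(f \right)} = 0$
$p{\left(o,H \right)} = H + H o$
$U{\left(j,I \right)} = -4 - 5 I$ ($U{\left(j,I \right)} = - 5 I - 4 = -4 - 5 I$)
$\left(765 - 1113\right) - U{\left(56,p{\left(-1,m{\left(\left(-1\right) 3 \right)} \right)} \right)} = \left(765 - 1113\right) - \left(-4 - 5 \cdot 0 \left(1 - 1\right)\right) = -348 - \left(-4 - 5 \cdot 0 \cdot 0\right) = -348 - \left(-4 - 0\right) = -348 - \left(-4 + 0\right) = -348 - -4 = -348 + 4 = -344$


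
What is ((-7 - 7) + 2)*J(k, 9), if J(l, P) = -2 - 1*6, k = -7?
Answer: 96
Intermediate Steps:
J(l, P) = -8 (J(l, P) = -2 - 6 = -8)
((-7 - 7) + 2)*J(k, 9) = ((-7 - 7) + 2)*(-8) = (-14 + 2)*(-8) = -12*(-8) = 96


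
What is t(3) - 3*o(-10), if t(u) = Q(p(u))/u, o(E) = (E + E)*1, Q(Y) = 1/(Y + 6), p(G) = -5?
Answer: 181/3 ≈ 60.333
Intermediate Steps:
Q(Y) = 1/(6 + Y)
o(E) = 2*E (o(E) = (2*E)*1 = 2*E)
t(u) = 1/u (t(u) = 1/((6 - 5)*u) = 1/(1*u) = 1/u)
t(3) - 3*o(-10) = 1/3 - 6*(-10) = 1/3 - 3*(-20) = 1/3 + 60 = 181/3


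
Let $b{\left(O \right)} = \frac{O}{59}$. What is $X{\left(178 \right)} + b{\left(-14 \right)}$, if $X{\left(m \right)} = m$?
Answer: $\frac{10488}{59} \approx 177.76$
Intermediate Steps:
$b{\left(O \right)} = \frac{O}{59}$ ($b{\left(O \right)} = O \frac{1}{59} = \frac{O}{59}$)
$X{\left(178 \right)} + b{\left(-14 \right)} = 178 + \frac{1}{59} \left(-14\right) = 178 - \frac{14}{59} = \frac{10488}{59}$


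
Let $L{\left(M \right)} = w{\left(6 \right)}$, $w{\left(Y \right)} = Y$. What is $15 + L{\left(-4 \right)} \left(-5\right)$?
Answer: $-15$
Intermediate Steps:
$L{\left(M \right)} = 6$
$15 + L{\left(-4 \right)} \left(-5\right) = 15 + 6 \left(-5\right) = 15 - 30 = -15$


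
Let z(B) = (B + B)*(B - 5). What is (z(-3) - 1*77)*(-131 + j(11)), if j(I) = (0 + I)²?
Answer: 290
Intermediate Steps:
z(B) = 2*B*(-5 + B) (z(B) = (2*B)*(-5 + B) = 2*B*(-5 + B))
j(I) = I²
(z(-3) - 1*77)*(-131 + j(11)) = (2*(-3)*(-5 - 3) - 1*77)*(-131 + 11²) = (2*(-3)*(-8) - 77)*(-131 + 121) = (48 - 77)*(-10) = -29*(-10) = 290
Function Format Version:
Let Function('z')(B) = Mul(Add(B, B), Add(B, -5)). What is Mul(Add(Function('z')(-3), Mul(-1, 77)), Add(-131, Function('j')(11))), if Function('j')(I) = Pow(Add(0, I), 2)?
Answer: 290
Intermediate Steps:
Function('z')(B) = Mul(2, B, Add(-5, B)) (Function('z')(B) = Mul(Mul(2, B), Add(-5, B)) = Mul(2, B, Add(-5, B)))
Function('j')(I) = Pow(I, 2)
Mul(Add(Function('z')(-3), Mul(-1, 77)), Add(-131, Function('j')(11))) = Mul(Add(Mul(2, -3, Add(-5, -3)), Mul(-1, 77)), Add(-131, Pow(11, 2))) = Mul(Add(Mul(2, -3, -8), -77), Add(-131, 121)) = Mul(Add(48, -77), -10) = Mul(-29, -10) = 290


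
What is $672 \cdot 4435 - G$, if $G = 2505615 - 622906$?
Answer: $1097611$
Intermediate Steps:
$G = 1882709$
$672 \cdot 4435 - G = 672 \cdot 4435 - 1882709 = 2980320 - 1882709 = 1097611$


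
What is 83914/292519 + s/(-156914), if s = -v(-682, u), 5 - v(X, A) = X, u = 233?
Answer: 13368241949/45900326366 ≈ 0.29124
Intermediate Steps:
v(X, A) = 5 - X
s = -687 (s = -(5 - 1*(-682)) = -(5 + 682) = -1*687 = -687)
83914/292519 + s/(-156914) = 83914/292519 - 687/(-156914) = 83914*(1/292519) - 687*(-1/156914) = 83914/292519 + 687/156914 = 13368241949/45900326366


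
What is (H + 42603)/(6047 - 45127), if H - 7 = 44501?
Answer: -87111/39080 ≈ -2.2290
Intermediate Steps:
H = 44508 (H = 7 + 44501 = 44508)
(H + 42603)/(6047 - 45127) = (44508 + 42603)/(6047 - 45127) = 87111/(-39080) = 87111*(-1/39080) = -87111/39080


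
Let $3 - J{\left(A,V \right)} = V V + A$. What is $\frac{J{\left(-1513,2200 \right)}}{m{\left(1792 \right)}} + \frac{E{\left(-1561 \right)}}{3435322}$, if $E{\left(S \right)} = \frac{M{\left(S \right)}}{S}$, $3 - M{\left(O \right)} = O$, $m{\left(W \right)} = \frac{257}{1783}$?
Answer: $- \frac{23131351625261630986}{689086086997} \approx -3.3568 \cdot 10^{7}$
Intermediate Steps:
$m{\left(W \right)} = \frac{257}{1783}$ ($m{\left(W \right)} = 257 \cdot \frac{1}{1783} = \frac{257}{1783}$)
$J{\left(A,V \right)} = 3 - A - V^{2}$ ($J{\left(A,V \right)} = 3 - \left(V V + A\right) = 3 - \left(V^{2} + A\right) = 3 - \left(A + V^{2}\right) = 3 - A - V^{2}$)
$M{\left(O \right)} = 3 - O$
$E{\left(S \right)} = \frac{3 - S}{S}$
$\frac{J{\left(-1513,2200 \right)}}{m{\left(1792 \right)}} + \frac{E{\left(-1561 \right)}}{3435322} = \frac{3 - -1513 - 2200^{2}}{\frac{257}{1783}} + \frac{\frac{1}{-1561} \left(3 - -1561\right)}{3435322} = \left(3 + 1513 - 4840000\right) \frac{1783}{257} + - \frac{3 + 1561}{1561} \cdot \frac{1}{3435322} = \left(3 + 1513 - 4840000\right) \frac{1783}{257} + \left(- \frac{1}{1561}\right) 1564 \cdot \frac{1}{3435322} = \left(-4838484\right) \frac{1783}{257} - \frac{782}{2681268821} = - \frac{8627016972}{257} - \frac{782}{2681268821} = - \frac{23131351625261630986}{689086086997}$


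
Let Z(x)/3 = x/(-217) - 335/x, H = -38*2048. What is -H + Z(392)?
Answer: 945620237/12152 ≈ 77816.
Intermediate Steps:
H = -77824
Z(x) = -1005/x - 3*x/217 (Z(x) = 3*(x/(-217) - 335/x) = 3*(x*(-1/217) - 335/x) = 3*(-x/217 - 335/x) = 3*(-335/x - x/217) = -1005/x - 3*x/217)
-H + Z(392) = -1*(-77824) + (-1005/392 - 3/217*392) = 77824 + (-1005*1/392 - 168/31) = 77824 + (-1005/392 - 168/31) = 77824 - 97011/12152 = 945620237/12152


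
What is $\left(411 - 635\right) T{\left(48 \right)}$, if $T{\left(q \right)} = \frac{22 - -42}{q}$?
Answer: $- \frac{896}{3} \approx -298.67$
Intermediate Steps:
$T{\left(q \right)} = \frac{64}{q}$ ($T{\left(q \right)} = \frac{22 + 42}{q} = \frac{64}{q}$)
$\left(411 - 635\right) T{\left(48 \right)} = \left(411 - 635\right) \frac{64}{48} = \left(411 - 635\right) 64 \cdot \frac{1}{48} = \left(-224\right) \frac{4}{3} = - \frac{896}{3}$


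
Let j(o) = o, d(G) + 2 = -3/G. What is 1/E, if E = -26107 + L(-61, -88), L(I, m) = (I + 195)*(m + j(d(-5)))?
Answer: -5/190433 ≈ -2.6256e-5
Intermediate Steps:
d(G) = -2 - 3/G
L(I, m) = (195 + I)*(-7/5 + m) (L(I, m) = (I + 195)*(m + (-2 - 3/(-5))) = (195 + I)*(m + (-2 - 3*(-⅕))) = (195 + I)*(m + (-2 + ⅗)) = (195 + I)*(m - 7/5) = (195 + I)*(-7/5 + m))
E = -190433/5 (E = -26107 + (-273 + 195*(-88) - 7/5*(-61) - 61*(-88)) = -26107 + (-273 - 17160 + 427/5 + 5368) = -26107 - 59898/5 = -190433/5 ≈ -38087.)
1/E = 1/(-190433/5) = -5/190433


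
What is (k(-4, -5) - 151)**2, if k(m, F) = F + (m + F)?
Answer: 27225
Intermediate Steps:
k(m, F) = m + 2*F (k(m, F) = F + (F + m) = m + 2*F)
(k(-4, -5) - 151)**2 = ((-4 + 2*(-5)) - 151)**2 = ((-4 - 10) - 151)**2 = (-14 - 151)**2 = (-165)**2 = 27225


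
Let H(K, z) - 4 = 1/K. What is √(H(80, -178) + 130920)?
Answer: 3*√5818845/20 ≈ 361.83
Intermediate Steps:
H(K, z) = 4 + 1/K
√(H(80, -178) + 130920) = √((4 + 1/80) + 130920) = √(321/80 + 130920) = √(10473921/80) = 3*√5818845/20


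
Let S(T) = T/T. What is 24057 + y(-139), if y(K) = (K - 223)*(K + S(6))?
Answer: 74013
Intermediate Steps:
S(T) = 1
y(K) = (1 + K)*(-223 + K) (y(K) = (K - 223)*(K + 1) = (-223 + K)*(1 + K) = (1 + K)*(-223 + K))
24057 + y(-139) = 24057 + (-223 + (-139)² - 222*(-139)) = 24057 + (-223 + 19321 + 30858) = 24057 + 49956 = 74013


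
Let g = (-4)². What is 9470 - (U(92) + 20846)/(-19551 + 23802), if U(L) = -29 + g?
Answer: 40236137/4251 ≈ 9465.1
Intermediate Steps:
g = 16
U(L) = -13 (U(L) = -29 + 16 = -13)
9470 - (U(92) + 20846)/(-19551 + 23802) = 9470 - (-13 + 20846)/(-19551 + 23802) = 9470 - 20833/4251 = 40236137/4251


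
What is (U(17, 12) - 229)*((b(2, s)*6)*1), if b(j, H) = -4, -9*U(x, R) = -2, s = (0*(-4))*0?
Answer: 16472/3 ≈ 5490.7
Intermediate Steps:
s = 0 (s = 0*0 = 0)
U(x, R) = 2/9 (U(x, R) = -⅑*(-2) = 2/9)
(U(17, 12) - 229)*((b(2, s)*6)*1) = (2/9 - 229)*(-4*6*1) = -(-16472)/3 = -2059/9*(-24) = 16472/3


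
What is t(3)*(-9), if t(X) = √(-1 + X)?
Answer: -9*√2 ≈ -12.728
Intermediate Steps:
t(3)*(-9) = √(-1 + 3)*(-9) = √2*(-9) = -9*√2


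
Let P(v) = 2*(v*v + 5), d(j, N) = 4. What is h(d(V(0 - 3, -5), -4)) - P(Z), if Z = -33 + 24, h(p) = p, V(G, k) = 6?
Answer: -168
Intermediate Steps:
Z = -9
P(v) = 10 + 2*v² (P(v) = 2*(v² + 5) = 2*(5 + v²) = 10 + 2*v²)
h(d(V(0 - 3, -5), -4)) - P(Z) = 4 - (10 + 2*(-9)²) = 4 - (10 + 2*81) = 4 - (10 + 162) = 4 - 1*172 = 4 - 172 = -168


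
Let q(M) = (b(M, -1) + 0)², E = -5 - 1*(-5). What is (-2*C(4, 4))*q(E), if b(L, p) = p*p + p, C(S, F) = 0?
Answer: 0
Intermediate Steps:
b(L, p) = p + p² (b(L, p) = p² + p = p + p²)
E = 0 (E = -5 + 5 = 0)
q(M) = 0 (q(M) = (-(1 - 1) + 0)² = (-1*0 + 0)² = (0 + 0)² = 0² = 0)
(-2*C(4, 4))*q(E) = -2*0*0 = 0*0 = 0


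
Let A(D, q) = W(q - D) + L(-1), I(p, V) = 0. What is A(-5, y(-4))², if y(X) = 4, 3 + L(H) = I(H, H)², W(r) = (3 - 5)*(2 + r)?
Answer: 625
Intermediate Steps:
W(r) = -4 - 2*r (W(r) = -2*(2 + r) = -4 - 2*r)
L(H) = -3 (L(H) = -3 + 0² = -3 + 0 = -3)
A(D, q) = -7 - 2*q + 2*D (A(D, q) = (-4 - 2*(q - D)) - 3 = (-4 + (-2*q + 2*D)) - 3 = (-4 - 2*q + 2*D) - 3 = -7 - 2*q + 2*D)
A(-5, y(-4))² = (-7 - 2*4 + 2*(-5))² = (-7 - 8 - 10)² = (-25)² = 625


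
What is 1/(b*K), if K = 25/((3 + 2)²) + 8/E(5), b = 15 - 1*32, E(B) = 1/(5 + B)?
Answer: -1/1377 ≈ -0.00072622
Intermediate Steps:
b = -17 (b = 15 - 32 = -17)
K = 81 (K = 25/((3 + 2)²) + 8/(1/(5 + 5)) = 25/(5²) + 8/(1/10) = 25/25 + 8/(⅒) = 25*(1/25) + 8*10 = 1 + 80 = 81)
1/(b*K) = 1/(-17*81) = 1/(-1377) = -1/1377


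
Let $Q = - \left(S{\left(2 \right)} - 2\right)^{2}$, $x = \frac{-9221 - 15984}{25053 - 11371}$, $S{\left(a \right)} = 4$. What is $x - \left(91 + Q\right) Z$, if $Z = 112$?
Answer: $- \frac{133342613}{13682} \approx -9745.8$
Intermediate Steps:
$x = - \frac{25205}{13682} \approx -1.8422$
$Q = -4$ ($Q = - \left(4 - 2\right)^{2} = - 2^{2} = \left(-1\right) 4 = -4$)
$x - \left(91 + Q\right) Z = - \frac{25205}{13682} - \left(91 - 4\right) 112 = - \frac{25205}{13682} - 87 \cdot 112 = - \frac{25205}{13682} - 9744 = - \frac{133342613}{13682}$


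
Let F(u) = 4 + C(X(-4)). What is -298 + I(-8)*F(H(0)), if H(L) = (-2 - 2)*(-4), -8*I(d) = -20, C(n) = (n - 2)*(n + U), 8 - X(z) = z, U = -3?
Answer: -63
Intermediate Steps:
X(z) = 8 - z
C(n) = (-3 + n)*(-2 + n) (C(n) = (n - 2)*(n - 3) = (-2 + n)*(-3 + n) = (-3 + n)*(-2 + n))
I(d) = 5/2 (I(d) = -1/8*(-20) = 5/2)
H(L) = 16 (H(L) = -4*(-4) = 16)
F(u) = 94 (F(u) = 4 + (6 + (8 - 1*(-4))**2 - 5*(8 - 1*(-4))) = 4 + (6 + (8 + 4)**2 - 5*(8 + 4)) = 4 + (6 + 12**2 - 5*12) = 4 + (6 + 144 - 60) = 4 + 90 = 94)
-298 + I(-8)*F(H(0)) = -298 + (5/2)*94 = -298 + 235 = -63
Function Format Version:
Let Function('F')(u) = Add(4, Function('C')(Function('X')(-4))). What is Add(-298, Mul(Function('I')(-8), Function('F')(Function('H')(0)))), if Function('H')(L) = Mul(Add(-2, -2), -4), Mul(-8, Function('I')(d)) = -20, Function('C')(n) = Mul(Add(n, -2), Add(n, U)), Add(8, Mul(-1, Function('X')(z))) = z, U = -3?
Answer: -63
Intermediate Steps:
Function('X')(z) = Add(8, Mul(-1, z))
Function('C')(n) = Mul(Add(-3, n), Add(-2, n)) (Function('C')(n) = Mul(Add(n, -2), Add(n, -3)) = Mul(Add(-2, n), Add(-3, n)) = Mul(Add(-3, n), Add(-2, n)))
Function('I')(d) = Rational(5, 2) (Function('I')(d) = Mul(Rational(-1, 8), -20) = Rational(5, 2))
Function('H')(L) = 16 (Function('H')(L) = Mul(-4, -4) = 16)
Function('F')(u) = 94 (Function('F')(u) = Add(4, Add(6, Pow(Add(8, Mul(-1, -4)), 2), Mul(-5, Add(8, Mul(-1, -4))))) = Add(4, Add(6, Pow(Add(8, 4), 2), Mul(-5, Add(8, 4)))) = Add(4, Add(6, Pow(12, 2), Mul(-5, 12))) = Add(4, Add(6, 144, -60)) = Add(4, 90) = 94)
Add(-298, Mul(Function('I')(-8), Function('F')(Function('H')(0)))) = Add(-298, Mul(Rational(5, 2), 94)) = Add(-298, 235) = -63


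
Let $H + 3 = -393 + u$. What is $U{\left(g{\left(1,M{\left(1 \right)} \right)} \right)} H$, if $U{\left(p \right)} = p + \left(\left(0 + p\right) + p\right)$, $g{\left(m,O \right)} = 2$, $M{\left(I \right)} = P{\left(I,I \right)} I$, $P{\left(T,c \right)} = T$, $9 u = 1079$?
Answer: $- \frac{4970}{3} \approx -1656.7$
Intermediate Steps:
$u = \frac{1079}{9}$ ($u = \frac{1}{9} \cdot 1079 = \frac{1079}{9} \approx 119.89$)
$M{\left(I \right)} = I^{2}$ ($M{\left(I \right)} = I I = I^{2}$)
$U{\left(p \right)} = 3 p$ ($U{\left(p \right)} = p + \left(p + p\right) = p + 2 p = 3 p$)
$H = - \frac{2485}{9}$ ($H = -3 + \left(-393 + \frac{1079}{9}\right) = -3 - \frac{2458}{9} = - \frac{2485}{9} \approx -276.11$)
$U{\left(g{\left(1,M{\left(1 \right)} \right)} \right)} H = 3 \cdot 2 \left(- \frac{2485}{9}\right) = 6 \left(- \frac{2485}{9}\right) = - \frac{4970}{3}$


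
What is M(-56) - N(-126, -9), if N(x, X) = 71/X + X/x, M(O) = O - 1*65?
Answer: -14261/126 ≈ -113.18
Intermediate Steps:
M(O) = -65 + O (M(O) = O - 65 = -65 + O)
M(-56) - N(-126, -9) = (-65 - 56) - (71/(-9) - 9/(-126)) = -121 - (71*(-⅑) - 9*(-1/126)) = -121 - (-71/9 + 1/14) = -121 - 1*(-985/126) = -121 + 985/126 = -14261/126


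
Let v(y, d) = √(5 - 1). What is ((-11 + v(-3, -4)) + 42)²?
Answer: 1089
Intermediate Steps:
v(y, d) = 2 (v(y, d) = √4 = 2)
((-11 + v(-3, -4)) + 42)² = ((-11 + 2) + 42)² = (-9 + 42)² = 33² = 1089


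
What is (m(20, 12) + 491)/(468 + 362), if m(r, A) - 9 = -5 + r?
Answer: 103/166 ≈ 0.62048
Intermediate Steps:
m(r, A) = 4 + r (m(r, A) = 9 + (-5 + r) = 4 + r)
(m(20, 12) + 491)/(468 + 362) = ((4 + 20) + 491)/(468 + 362) = (24 + 491)/830 = 515*(1/830) = 103/166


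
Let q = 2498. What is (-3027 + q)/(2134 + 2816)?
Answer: -529/4950 ≈ -0.10687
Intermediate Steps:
(-3027 + q)/(2134 + 2816) = (-3027 + 2498)/(2134 + 2816) = -529/4950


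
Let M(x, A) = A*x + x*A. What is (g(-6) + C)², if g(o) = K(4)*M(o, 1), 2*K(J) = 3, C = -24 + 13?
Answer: 841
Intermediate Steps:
C = -11
M(x, A) = 2*A*x (M(x, A) = A*x + A*x = 2*A*x)
K(J) = 3/2 (K(J) = (½)*3 = 3/2)
g(o) = 3*o (g(o) = 3*(2*1*o)/2 = 3*(2*o)/2 = 3*o)
(g(-6) + C)² = (3*(-6) - 11)² = (-18 - 11)² = (-29)² = 841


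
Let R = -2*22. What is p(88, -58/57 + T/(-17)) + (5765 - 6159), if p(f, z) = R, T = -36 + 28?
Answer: -438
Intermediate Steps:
T = -8
R = -44
p(f, z) = -44
p(88, -58/57 + T/(-17)) + (5765 - 6159) = -44 + (5765 - 6159) = -44 - 394 = -438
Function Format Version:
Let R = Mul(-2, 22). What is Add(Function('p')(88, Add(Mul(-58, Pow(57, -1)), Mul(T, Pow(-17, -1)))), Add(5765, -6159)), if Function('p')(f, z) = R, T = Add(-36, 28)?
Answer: -438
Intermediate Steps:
T = -8
R = -44
Function('p')(f, z) = -44
Add(Function('p')(88, Add(Mul(-58, Pow(57, -1)), Mul(T, Pow(-17, -1)))), Add(5765, -6159)) = Add(-44, Add(5765, -6159)) = Add(-44, -394) = -438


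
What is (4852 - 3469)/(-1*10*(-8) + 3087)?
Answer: 1383/3167 ≈ 0.43669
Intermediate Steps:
(4852 - 3469)/(-1*10*(-8) + 3087) = 1383/(-10*(-8) + 3087) = 1383/(80 + 3087) = 1383/3167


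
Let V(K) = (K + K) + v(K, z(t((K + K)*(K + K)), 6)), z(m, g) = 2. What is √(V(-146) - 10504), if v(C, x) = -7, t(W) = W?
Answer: I*√10803 ≈ 103.94*I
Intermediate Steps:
V(K) = -7 + 2*K (V(K) = (K + K) - 7 = 2*K - 7 = -7 + 2*K)
√(V(-146) - 10504) = √((-7 + 2*(-146)) - 10504) = √((-7 - 292) - 10504) = √(-299 - 10504) = √(-10803) = I*√10803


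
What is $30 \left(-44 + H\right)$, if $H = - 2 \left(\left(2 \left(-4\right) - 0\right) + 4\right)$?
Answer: $-1080$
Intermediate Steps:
$H = 8$ ($H = - 2 \left(\left(-8 + \left(-3 + 3\right)\right) + 4\right) = - 2 \left(\left(-8 + 0\right) + 4\right) = - 2 \left(-8 + 4\right) = \left(-2\right) \left(-4\right) = 8$)
$30 \left(-44 + H\right) = 30 \left(-44 + 8\right) = 30 \left(-36\right) = -1080$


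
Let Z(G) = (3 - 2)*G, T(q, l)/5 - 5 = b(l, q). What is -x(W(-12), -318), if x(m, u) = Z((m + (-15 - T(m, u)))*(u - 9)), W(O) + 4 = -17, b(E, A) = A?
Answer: 14388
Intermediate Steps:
W(O) = -21 (W(O) = -4 - 17 = -21)
T(q, l) = 25 + 5*q
Z(G) = G (Z(G) = 1*G = G)
x(m, u) = (-40 - 4*m)*(-9 + u) (x(m, u) = (m + (-15 - (25 + 5*m)))*(u - 9) = (m + (-15 + (-25 - 5*m)))*(-9 + u) = (m + (-40 - 5*m))*(-9 + u) = (-40 - 4*m)*(-9 + u))
-x(W(-12), -318) = -(360 - 40*(-318) + 36*(-21) - 4*(-21)*(-318)) = -(360 + 12720 - 756 - 26712) = -1*(-14388) = 14388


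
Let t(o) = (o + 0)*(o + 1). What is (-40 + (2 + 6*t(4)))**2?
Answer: 6724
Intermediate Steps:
t(o) = o*(1 + o)
(-40 + (2 + 6*t(4)))**2 = (-40 + (2 + 6*(4*(1 + 4))))**2 = (-40 + (2 + 6*(4*5)))**2 = (-40 + (2 + 6*20))**2 = (-40 + (2 + 120))**2 = (-40 + 122)**2 = 82**2 = 6724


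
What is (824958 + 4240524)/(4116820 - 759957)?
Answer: 5065482/3356863 ≈ 1.5090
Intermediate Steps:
(824958 + 4240524)/(4116820 - 759957) = 5065482/3356863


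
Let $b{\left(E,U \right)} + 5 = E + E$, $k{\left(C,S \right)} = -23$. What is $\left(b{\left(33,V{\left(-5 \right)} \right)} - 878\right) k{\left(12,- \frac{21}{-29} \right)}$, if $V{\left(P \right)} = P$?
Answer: $18791$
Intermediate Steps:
$b{\left(E,U \right)} = -5 + 2 E$ ($b{\left(E,U \right)} = -5 + \left(E + E\right) = -5 + 2 E$)
$\left(b{\left(33,V{\left(-5 \right)} \right)} - 878\right) k{\left(12,- \frac{21}{-29} \right)} = \left(\left(-5 + 2 \cdot 33\right) - 878\right) \left(-23\right) = \left(\left(-5 + 66\right) - 878\right) \left(-23\right) = \left(61 - 878\right) \left(-23\right) = \left(-817\right) \left(-23\right) = 18791$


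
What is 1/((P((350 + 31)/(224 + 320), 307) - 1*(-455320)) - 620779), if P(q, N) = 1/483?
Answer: -483/79916696 ≈ -6.0438e-6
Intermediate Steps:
P(q, N) = 1/483
1/((P((350 + 31)/(224 + 320), 307) - 1*(-455320)) - 620779) = 1/((1/483 - 1*(-455320)) - 620779) = 1/((1/483 + 455320) - 620779) = 1/(219919561/483 - 620779) = 1/(-79916696/483) = -483/79916696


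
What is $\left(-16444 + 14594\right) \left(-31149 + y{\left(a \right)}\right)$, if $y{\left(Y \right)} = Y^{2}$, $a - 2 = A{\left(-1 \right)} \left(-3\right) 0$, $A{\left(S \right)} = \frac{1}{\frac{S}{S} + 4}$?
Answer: $57618250$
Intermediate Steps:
$A{\left(S \right)} = \frac{1}{5}$ ($A{\left(S \right)} = \frac{1}{1 + 4} = \frac{1}{5}$)
$a = 2$ ($a = 2 + \frac{1}{5} \left(-3\right) 0 = 2 - 0 = 2 + 0 = 2$)
$\left(-16444 + 14594\right) \left(-31149 + y{\left(a \right)}\right) = \left(-16444 + 14594\right) \left(-31149 + 2^{2}\right) = - 1850 \left(-31149 + 4\right) = \left(-1850\right) \left(-31145\right) = 57618250$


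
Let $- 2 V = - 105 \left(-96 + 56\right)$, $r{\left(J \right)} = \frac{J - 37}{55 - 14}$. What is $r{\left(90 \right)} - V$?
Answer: $\frac{86153}{41} \approx 2101.3$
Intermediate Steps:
$r{\left(J \right)} = - \frac{37}{41} + \frac{J}{41}$ ($r{\left(J \right)} = \frac{-37 + J}{41} = \left(-37 + J\right) \frac{1}{41} = - \frac{37}{41} + \frac{J}{41}$)
$V = -2100$ ($V = - \frac{\left(-105\right) \left(-96 + 56\right)}{2} = - \frac{\left(-105\right) \left(-40\right)}{2} = \left(- \frac{1}{2}\right) 4200 = -2100$)
$r{\left(90 \right)} - V = \left(- \frac{37}{41} + \frac{1}{41} \cdot 90\right) - -2100 = \left(- \frac{37}{41} + \frac{90}{41}\right) + 2100 = \frac{53}{41} + 2100 = \frac{86153}{41}$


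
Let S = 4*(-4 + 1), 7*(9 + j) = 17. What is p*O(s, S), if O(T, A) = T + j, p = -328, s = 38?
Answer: -72160/7 ≈ -10309.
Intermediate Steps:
j = -46/7 (j = -9 + (⅐)*17 = -9 + 17/7 = -46/7 ≈ -6.5714)
S = -12 (S = 4*(-3) = -12)
O(T, A) = -46/7 + T (O(T, A) = T - 46/7 = -46/7 + T)
p*O(s, S) = -328*(-46/7 + 38) = -328*220/7 = -72160/7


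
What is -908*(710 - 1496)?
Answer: 713688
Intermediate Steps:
-908*(710 - 1496) = -908*(-786) = 713688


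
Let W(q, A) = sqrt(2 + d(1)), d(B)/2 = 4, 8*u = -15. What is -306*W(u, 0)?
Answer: -306*sqrt(10) ≈ -967.66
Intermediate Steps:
u = -15/8 (u = (1/8)*(-15) = -15/8 ≈ -1.8750)
d(B) = 8 (d(B) = 2*4 = 8)
W(q, A) = sqrt(10) (W(q, A) = sqrt(2 + 8) = sqrt(10))
-306*W(u, 0) = -306*sqrt(10)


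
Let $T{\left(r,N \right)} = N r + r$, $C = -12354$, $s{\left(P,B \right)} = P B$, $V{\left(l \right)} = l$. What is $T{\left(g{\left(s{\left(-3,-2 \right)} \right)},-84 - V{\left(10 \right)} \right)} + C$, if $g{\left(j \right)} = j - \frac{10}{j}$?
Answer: $-12757$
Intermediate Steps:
$s{\left(P,B \right)} = B P$
$T{\left(r,N \right)} = r + N r$
$T{\left(g{\left(s{\left(-3,-2 \right)} \right)},-84 - V{\left(10 \right)} \right)} + C = \left(\left(-2\right) \left(-3\right) - \frac{10}{\left(-2\right) \left(-3\right)}\right) \left(1 - 94\right) - 12354 = \left(6 - \frac{10}{6}\right) \left(1 - 94\right) - 12354 = \left(6 - \frac{5}{3}\right) \left(1 - 94\right) - 12354 = \left(6 - \frac{5}{3}\right) \left(-93\right) - 12354 = \frac{13}{3} \left(-93\right) - 12354 = -403 - 12354 = -12757$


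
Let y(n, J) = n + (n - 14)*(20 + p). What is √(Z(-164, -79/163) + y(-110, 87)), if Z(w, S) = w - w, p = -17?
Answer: I*√482 ≈ 21.954*I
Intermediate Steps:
Z(w, S) = 0
y(n, J) = -42 + 4*n (y(n, J) = n + (n - 14)*(20 - 17) = n + (-14 + n)*3 = n + (-42 + 3*n) = -42 + 4*n)
√(Z(-164, -79/163) + y(-110, 87)) = √(0 + (-42 + 4*(-110))) = √(0 + (-42 - 440)) = √(0 - 482) = √(-482) = I*√482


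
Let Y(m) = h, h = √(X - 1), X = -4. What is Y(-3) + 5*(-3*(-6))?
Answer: 90 + I*√5 ≈ 90.0 + 2.2361*I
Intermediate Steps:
h = I*√5 (h = √(-4 - 1) = √(-5) = I*√5 ≈ 2.2361*I)
Y(m) = I*√5
Y(-3) + 5*(-3*(-6)) = I*√5 + 5*(-3*(-6)) = I*√5 + 5*18 = I*√5 + 90 = 90 + I*√5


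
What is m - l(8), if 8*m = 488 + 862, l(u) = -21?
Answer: 759/4 ≈ 189.75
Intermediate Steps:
m = 675/4 (m = (488 + 862)/8 = (1/8)*1350 = 675/4 ≈ 168.75)
m - l(8) = 675/4 - 1*(-21) = 675/4 + 21 = 759/4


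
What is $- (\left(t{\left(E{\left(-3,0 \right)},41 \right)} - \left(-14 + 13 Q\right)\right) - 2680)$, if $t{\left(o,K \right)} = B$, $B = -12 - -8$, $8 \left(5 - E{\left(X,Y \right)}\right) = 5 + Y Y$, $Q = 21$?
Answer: $2943$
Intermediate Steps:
$E{\left(X,Y \right)} = \frac{35}{8} - \frac{Y^{2}}{8}$ ($E{\left(X,Y \right)} = 5 - \frac{5 + Y Y}{8} = 5 - \frac{5 + Y^{2}}{8} = 5 - \left(\frac{5}{8} + \frac{Y^{2}}{8}\right) = \frac{35}{8} - \frac{Y^{2}}{8}$)
$B = -4$ ($B = -12 + 8 = -4$)
$t{\left(o,K \right)} = -4$
$- (\left(t{\left(E{\left(-3,0 \right)},41 \right)} - \left(-14 + 13 Q\right)\right) - 2680) = - (\left(-4 + \left(\left(-13\right) 21 + 14\right)\right) - 2680) = - (\left(-4 + \left(-273 + 14\right)\right) - 2680) = - (\left(-4 - 259\right) - 2680) = - (-263 - 2680) = \left(-1\right) \left(-2943\right) = 2943$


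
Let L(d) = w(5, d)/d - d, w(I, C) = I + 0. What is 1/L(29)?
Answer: -29/836 ≈ -0.034689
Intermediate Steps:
w(I, C) = I
L(d) = -d + 5/d (L(d) = 5/d - d = -d + 5/d)
1/L(29) = 1/(-1*29 + 5/29) = 1/(-29 + 5*(1/29)) = 1/(-29 + 5/29) = 1/(-836/29) = -29/836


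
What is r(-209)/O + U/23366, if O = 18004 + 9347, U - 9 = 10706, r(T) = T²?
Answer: 1313716211/639083466 ≈ 2.0556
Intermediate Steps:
U = 10715 (U = 9 + 10706 = 10715)
O = 27351
r(-209)/O + U/23366 = (-209)²/27351 + 10715/23366 = 43681*(1/27351) + 10715*(1/23366) = 43681/27351 + 10715/23366 = 1313716211/639083466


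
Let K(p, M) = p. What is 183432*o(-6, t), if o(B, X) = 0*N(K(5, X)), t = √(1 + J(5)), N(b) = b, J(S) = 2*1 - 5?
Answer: 0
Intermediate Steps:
J(S) = -3 (J(S) = 2 - 5 = -3)
t = I*√2 (t = √(1 - 3) = √(-2) = I*√2 ≈ 1.4142*I)
o(B, X) = 0 (o(B, X) = 0*5 = 0)
183432*o(-6, t) = 183432*0 = 0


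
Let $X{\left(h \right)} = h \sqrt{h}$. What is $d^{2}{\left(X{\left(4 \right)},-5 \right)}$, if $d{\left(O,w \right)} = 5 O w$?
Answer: $40000$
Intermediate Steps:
$X{\left(h \right)} = h^{\frac{3}{2}}$
$d{\left(O,w \right)} = 5 O w$
$d^{2}{\left(X{\left(4 \right)},-5 \right)} = \left(5 \cdot 4^{\frac{3}{2}} \left(-5\right)\right)^{2} = \left(5 \cdot 8 \left(-5\right)\right)^{2} = \left(-200\right)^{2} = 40000$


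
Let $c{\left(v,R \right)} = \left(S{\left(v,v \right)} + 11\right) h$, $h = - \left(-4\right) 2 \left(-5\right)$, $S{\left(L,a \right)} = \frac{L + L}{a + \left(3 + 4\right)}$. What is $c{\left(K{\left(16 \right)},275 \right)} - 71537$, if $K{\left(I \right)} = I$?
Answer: $- \frac{1656751}{23} \approx -72033.0$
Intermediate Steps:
$S{\left(L,a \right)} = \frac{2 L}{7 + a}$ ($S{\left(L,a \right)} = \frac{2 L}{a + 7} = \frac{2 L}{7 + a}$)
$h = -40$ ($h = - \left(-8\right) \left(-5\right) = \left(-1\right) 40 = -40$)
$c{\left(v,R \right)} = -440 - \frac{80 v}{7 + v}$ ($c{\left(v,R \right)} = \left(\frac{2 v}{7 + v} + 11\right) \left(-40\right) = \left(11 + \frac{2 v}{7 + v}\right) \left(-40\right) = -440 - \frac{80 v}{7 + v}$)
$c{\left(K{\left(16 \right)},275 \right)} - 71537 = \frac{40 \left(-77 - 208\right)}{7 + 16} - 71537 = \frac{40 \left(-77 - 208\right)}{23} - 71537 = 40 \cdot \frac{1}{23} \left(-285\right) - 71537 = - \frac{11400}{23} - 71537 = - \frac{1656751}{23}$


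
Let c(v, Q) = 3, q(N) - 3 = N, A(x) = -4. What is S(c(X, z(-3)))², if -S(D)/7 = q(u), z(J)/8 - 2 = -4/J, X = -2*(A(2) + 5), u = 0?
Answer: 441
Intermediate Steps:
q(N) = 3 + N
X = -2 (X = -2*(-4 + 5) = -2*1 = -2)
z(J) = 16 - 32/J (z(J) = 16 + 8*(-4/J) = 16 - 32/J)
S(D) = -21 (S(D) = -7*(3 + 0) = -7*3 = -21)
S(c(X, z(-3)))² = (-21)² = 441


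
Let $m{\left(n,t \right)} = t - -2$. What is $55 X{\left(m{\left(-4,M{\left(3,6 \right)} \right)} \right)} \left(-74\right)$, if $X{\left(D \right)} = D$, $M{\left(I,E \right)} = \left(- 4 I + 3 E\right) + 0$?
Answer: $-32560$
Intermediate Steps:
$M{\left(I,E \right)} = - 4 I + 3 E$
$m{\left(n,t \right)} = 2 + t$ ($m{\left(n,t \right)} = t + 2 = 2 + t$)
$55 X{\left(m{\left(-4,M{\left(3,6 \right)} \right)} \right)} \left(-74\right) = 55 \left(2 + \left(\left(-4\right) 3 + 3 \cdot 6\right)\right) \left(-74\right) = 55 \left(2 + \left(-12 + 18\right)\right) \left(-74\right) = 55 \left(2 + 6\right) \left(-74\right) = 55 \cdot 8 \left(-74\right) = 440 \left(-74\right) = -32560$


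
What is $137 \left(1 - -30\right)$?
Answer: $4247$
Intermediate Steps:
$137 \left(1 - -30\right) = 137 \left(1 + 30\right) = 137 \cdot 31 = 4247$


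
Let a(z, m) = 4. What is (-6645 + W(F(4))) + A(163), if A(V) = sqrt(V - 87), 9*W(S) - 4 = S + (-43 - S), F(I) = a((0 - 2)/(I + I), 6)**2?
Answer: -19948/3 + 2*sqrt(19) ≈ -6640.6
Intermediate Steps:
F(I) = 16 (F(I) = 4**2 = 16)
W(S) = -13/3 (W(S) = 4/9 + (S + (-43 - S))/9 = 4/9 + (1/9)*(-43) = 4/9 - 43/9 = -13/3)
A(V) = sqrt(-87 + V)
(-6645 + W(F(4))) + A(163) = (-6645 - 13/3) + sqrt(-87 + 163) = -19948/3 + sqrt(76) = -19948/3 + 2*sqrt(19)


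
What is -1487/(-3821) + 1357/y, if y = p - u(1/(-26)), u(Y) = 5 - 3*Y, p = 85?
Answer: 137901021/7936217 ≈ 17.376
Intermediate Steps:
y = 2077/26 (y = 85 - (5 - 3/(-26)) = 85 - (5 - 3*(-1/26)) = 85 - (5 + 3/26) = 85 - 1*133/26 = 85 - 133/26 = 2077/26 ≈ 79.885)
-1487/(-3821) + 1357/y = -1487/(-3821) + 1357/(2077/26) = -1487*(-1/3821) + 1357*(26/2077) = 1487/3821 + 35282/2077 = 137901021/7936217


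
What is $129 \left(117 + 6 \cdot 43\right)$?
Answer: $48375$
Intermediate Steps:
$129 \left(117 + 6 \cdot 43\right) = 129 \left(117 + 258\right) = 129 \cdot 375 = 48375$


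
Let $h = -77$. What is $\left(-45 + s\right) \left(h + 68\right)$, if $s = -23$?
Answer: $612$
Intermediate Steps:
$\left(-45 + s\right) \left(h + 68\right) = \left(-45 - 23\right) \left(-77 + 68\right) = \left(-68\right) \left(-9\right) = 612$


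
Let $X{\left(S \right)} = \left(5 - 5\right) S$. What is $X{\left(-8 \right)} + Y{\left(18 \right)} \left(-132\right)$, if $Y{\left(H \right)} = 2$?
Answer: $-264$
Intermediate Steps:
$X{\left(S \right)} = 0$ ($X{\left(S \right)} = 0 S = 0$)
$X{\left(-8 \right)} + Y{\left(18 \right)} \left(-132\right) = 0 + 2 \left(-132\right) = 0 - 264 = -264$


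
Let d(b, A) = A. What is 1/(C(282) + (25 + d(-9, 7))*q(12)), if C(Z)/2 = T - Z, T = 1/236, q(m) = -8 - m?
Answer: -118/142071 ≈ -0.00083057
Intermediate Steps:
T = 1/236 ≈ 0.0042373
C(Z) = 1/118 - 2*Z (C(Z) = 2*(1/236 - Z) = 1/118 - 2*Z)
1/(C(282) + (25 + d(-9, 7))*q(12)) = 1/((1/118 - 2*282) + (25 + 7)*(-8 - 1*12)) = 1/((1/118 - 564) + 32*(-8 - 12)) = 1/(-66551/118 + 32*(-20)) = 1/(-66551/118 - 640) = 1/(-142071/118) = -118/142071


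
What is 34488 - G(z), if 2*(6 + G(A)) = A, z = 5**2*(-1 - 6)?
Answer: 69163/2 ≈ 34582.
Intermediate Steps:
z = -175 (z = 25*(-7) = -175)
G(A) = -6 + A/2
34488 - G(z) = 34488 - (-6 + (1/2)*(-175)) = 34488 - (-6 - 175/2) = 34488 - 1*(-187/2) = 34488 + 187/2 = 69163/2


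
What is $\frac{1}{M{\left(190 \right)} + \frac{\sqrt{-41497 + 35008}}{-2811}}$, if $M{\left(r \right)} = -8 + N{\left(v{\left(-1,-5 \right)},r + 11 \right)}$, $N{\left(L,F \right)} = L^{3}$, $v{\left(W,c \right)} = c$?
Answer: $- \frac{16681411}{2218627766} + \frac{937 i \sqrt{721}}{15530394362} \approx -0.0075188 + 1.62 \cdot 10^{-6} i$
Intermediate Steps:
$M{\left(r \right)} = -133$ ($M{\left(r \right)} = -8 + \left(-5\right)^{3} = -8 - 125 = -133$)
$\frac{1}{M{\left(190 \right)} + \frac{\sqrt{-41497 + 35008}}{-2811}} = \frac{1}{-133 + \frac{\sqrt{-41497 + 35008}}{-2811}} = \frac{1}{-133 + \sqrt{-6489} \left(- \frac{1}{2811}\right)} = \frac{1}{-133 + 3 i \sqrt{721} \left(- \frac{1}{2811}\right)} = \frac{1}{-133 - \frac{i \sqrt{721}}{937}}$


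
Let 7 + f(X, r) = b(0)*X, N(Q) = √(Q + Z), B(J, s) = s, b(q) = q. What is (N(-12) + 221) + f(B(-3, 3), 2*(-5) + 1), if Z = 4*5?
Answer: 214 + 2*√2 ≈ 216.83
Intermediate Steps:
Z = 20
N(Q) = √(20 + Q) (N(Q) = √(Q + 20) = √(20 + Q))
f(X, r) = -7 (f(X, r) = -7 + 0*X = -7 + 0 = -7)
(N(-12) + 221) + f(B(-3, 3), 2*(-5) + 1) = (√(20 - 12) + 221) - 7 = (√8 + 221) - 7 = (2*√2 + 221) - 7 = (221 + 2*√2) - 7 = 214 + 2*√2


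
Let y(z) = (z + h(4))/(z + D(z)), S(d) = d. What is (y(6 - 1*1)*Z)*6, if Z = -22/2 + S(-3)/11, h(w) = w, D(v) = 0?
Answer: -6696/55 ≈ -121.75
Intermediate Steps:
y(z) = (4 + z)/z (y(z) = (z + 4)/(z + 0) = (4 + z)/z)
Z = -124/11 (Z = -22/2 - 3/11 = -22*1/2 - 3*1/11 = -11 - 3/11 = -124/11 ≈ -11.273)
(y(6 - 1*1)*Z)*6 = (((4 + (6 - 1*1))/(6 - 1*1))*(-124/11))*6 = (((4 + (6 - 1))/(6 - 1))*(-124/11))*6 = (((4 + 5)/5)*(-124/11))*6 = (((1/5)*9)*(-124/11))*6 = ((9/5)*(-124/11))*6 = -1116/55*6 = -6696/55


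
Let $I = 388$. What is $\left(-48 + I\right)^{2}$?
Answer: $115600$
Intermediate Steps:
$\left(-48 + I\right)^{2} = \left(-48 + 388\right)^{2} = 340^{2} = 115600$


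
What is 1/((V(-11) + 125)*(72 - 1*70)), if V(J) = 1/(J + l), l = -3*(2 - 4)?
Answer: 5/1248 ≈ 0.0040064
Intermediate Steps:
l = 6 (l = -3*(-2) = 6)
V(J) = 1/(6 + J) (V(J) = 1/(J + 6) = 1/(6 + J))
1/((V(-11) + 125)*(72 - 1*70)) = 1/((1/(6 - 11) + 125)*(72 - 1*70)) = 1/((1/(-5) + 125)*(72 - 70)) = 1/((-1/5 + 125)*2) = 1/((624/5)*2) = 1/(1248/5) = 5/1248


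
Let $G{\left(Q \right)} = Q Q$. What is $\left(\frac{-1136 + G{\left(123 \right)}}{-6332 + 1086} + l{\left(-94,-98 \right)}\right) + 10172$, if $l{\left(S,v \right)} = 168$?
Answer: $\frac{54229647}{5246} \approx 10337.0$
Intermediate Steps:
$G{\left(Q \right)} = Q^{2}$
$\left(\frac{-1136 + G{\left(123 \right)}}{-6332 + 1086} + l{\left(-94,-98 \right)}\right) + 10172 = \left(\frac{-1136 + 123^{2}}{-6332 + 1086} + 168\right) + 10172 = \left(\frac{-1136 + 15129}{-5246} + 168\right) + 10172 = \left(13993 \left(- \frac{1}{5246}\right) + 168\right) + 10172 = \left(- \frac{13993}{5246} + 168\right) + 10172 = \frac{867335}{5246} + 10172 = \frac{54229647}{5246}$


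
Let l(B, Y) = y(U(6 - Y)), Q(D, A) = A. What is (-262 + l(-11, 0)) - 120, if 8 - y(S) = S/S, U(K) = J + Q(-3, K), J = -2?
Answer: -375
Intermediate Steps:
U(K) = -2 + K
y(S) = 7 (y(S) = 8 - S/S = 8 - 1*1 = 8 - 1 = 7)
l(B, Y) = 7
(-262 + l(-11, 0)) - 120 = (-262 + 7) - 120 = -255 - 120 = -375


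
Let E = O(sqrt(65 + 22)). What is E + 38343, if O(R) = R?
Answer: 38343 + sqrt(87) ≈ 38352.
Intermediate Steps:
E = sqrt(87) (E = sqrt(65 + 22) = sqrt(87) ≈ 9.3274)
E + 38343 = sqrt(87) + 38343 = 38343 + sqrt(87)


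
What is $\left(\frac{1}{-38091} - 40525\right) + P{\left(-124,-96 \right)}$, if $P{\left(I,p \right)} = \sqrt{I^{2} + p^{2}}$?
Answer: $- \frac{1543637776}{38091} + 4 \sqrt{1537} \approx -40368.0$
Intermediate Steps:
$\left(\frac{1}{-38091} - 40525\right) + P{\left(-124,-96 \right)} = \left(\frac{1}{-38091} - 40525\right) + \sqrt{\left(-124\right)^{2} + \left(-96\right)^{2}} = \left(- \frac{1}{38091} - 40525\right) + \sqrt{15376 + 9216} = - \frac{1543637776}{38091} + \sqrt{24592} = - \frac{1543637776}{38091} + 4 \sqrt{1537}$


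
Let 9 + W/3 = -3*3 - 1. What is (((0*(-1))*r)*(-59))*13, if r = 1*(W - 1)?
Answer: 0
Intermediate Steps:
W = -57 (W = -27 + 3*(-3*3 - 1) = -27 + 3*(-9 - 1) = -27 + 3*(-10) = -27 - 30 = -57)
r = -58 (r = 1*(-57 - 1) = 1*(-58) = -58)
(((0*(-1))*r)*(-59))*13 = (((0*(-1))*(-58))*(-59))*13 = ((0*(-58))*(-59))*13 = (0*(-59))*13 = 0*13 = 0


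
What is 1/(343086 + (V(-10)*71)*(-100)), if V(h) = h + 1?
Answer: 1/406986 ≈ 2.4571e-6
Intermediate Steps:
V(h) = 1 + h
1/(343086 + (V(-10)*71)*(-100)) = 1/(343086 + ((1 - 10)*71)*(-100)) = 1/(343086 - 9*71*(-100)) = 1/(343086 - 639*(-100)) = 1/(343086 + 63900) = 1/406986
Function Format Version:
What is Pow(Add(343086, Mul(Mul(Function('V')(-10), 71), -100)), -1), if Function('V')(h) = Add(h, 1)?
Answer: Rational(1, 406986) ≈ 2.4571e-6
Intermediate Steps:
Function('V')(h) = Add(1, h)
Pow(Add(343086, Mul(Mul(Function('V')(-10), 71), -100)), -1) = Pow(Add(343086, Mul(Mul(Add(1, -10), 71), -100)), -1) = Pow(Add(343086, Mul(Mul(-9, 71), -100)), -1) = Pow(Add(343086, Mul(-639, -100)), -1) = Pow(Add(343086, 63900), -1) = Pow(406986, -1) = Rational(1, 406986)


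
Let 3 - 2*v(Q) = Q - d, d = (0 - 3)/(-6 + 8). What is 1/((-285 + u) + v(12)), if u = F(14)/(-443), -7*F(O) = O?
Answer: -1772/514315 ≈ -0.0034454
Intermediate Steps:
F(O) = -O/7
d = -3/2 ≈ -1.5000
v(Q) = ¾ - Q/2 (v(Q) = 3/2 - (Q - 1*(-3/2))/2 = 3/2 - (Q + 3/2)/2 = 3/2 - (3/2 + Q)/2 = 3/2 + (-¾ - Q/2) = ¾ - Q/2)
u = 2/443 (u = -⅐*14/(-443) = -2*(-1/443) = 2/443 ≈ 0.0045147)
1/((-285 + u) + v(12)) = 1/((-285 + 2/443) + (¾ - ½*12)) = 1/(-126253/443 + (¾ - 6)) = 1/(-126253/443 - 21/4) = 1/(-514315/1772) = -1772/514315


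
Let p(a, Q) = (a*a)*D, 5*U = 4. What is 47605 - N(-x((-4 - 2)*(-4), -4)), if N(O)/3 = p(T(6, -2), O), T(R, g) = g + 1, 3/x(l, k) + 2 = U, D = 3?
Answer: 47596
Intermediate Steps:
U = ⅘ (U = (⅕)*4 = ⅘ ≈ 0.80000)
x(l, k) = -5/2 (x(l, k) = 3/(-2 + ⅘) = 3/(-6/5) = 3*(-⅚) = -5/2)
T(R, g) = 1 + g
p(a, Q) = 3*a² (p(a, Q) = (a*a)*3 = a²*3 = 3*a²)
N(O) = 9 (N(O) = 3*(3*(1 - 2)²) = 3*(3*(-1)²) = 3*(3*1) = 3*3 = 9)
47605 - N(-x((-4 - 2)*(-4), -4)) = 47605 - 1*9 = 47605 - 9 = 47596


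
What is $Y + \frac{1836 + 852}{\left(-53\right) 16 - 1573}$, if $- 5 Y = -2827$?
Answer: $\frac{2276909}{4035} \approx 564.29$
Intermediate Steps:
$Y = \frac{2827}{5}$ ($Y = \left(- \frac{1}{5}\right) \left(-2827\right) = \frac{2827}{5} \approx 565.4$)
$Y + \frac{1836 + 852}{\left(-53\right) 16 - 1573} = \frac{2827}{5} + \frac{1836 + 852}{\left(-53\right) 16 - 1573} = \frac{2827}{5} + \frac{2688}{-848 - 1573} = \frac{2827}{5} + \frac{2688}{-2421} = \frac{2827}{5} + 2688 \left(- \frac{1}{2421}\right) = \frac{2827}{5} - \frac{896}{807} = \frac{2276909}{4035}$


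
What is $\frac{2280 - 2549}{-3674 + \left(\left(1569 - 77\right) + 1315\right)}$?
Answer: $\frac{269}{867} \approx 0.31027$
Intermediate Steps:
$\frac{2280 - 2549}{-3674 + \left(\left(1569 - 77\right) + 1315\right)} = - \frac{269}{-3674 + \left(1492 + 1315\right)} = - \frac{269}{-3674 + 2807} = - \frac{269}{-867} = \left(-269\right) \left(- \frac{1}{867}\right) = \frac{269}{867}$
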